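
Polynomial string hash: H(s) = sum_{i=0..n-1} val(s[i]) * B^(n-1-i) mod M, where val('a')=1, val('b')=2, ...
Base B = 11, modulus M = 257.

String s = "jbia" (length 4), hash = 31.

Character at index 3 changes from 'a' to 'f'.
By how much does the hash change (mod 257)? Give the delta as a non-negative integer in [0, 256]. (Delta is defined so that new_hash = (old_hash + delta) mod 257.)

Answer: 5

Derivation:
Delta formula: (val(new) - val(old)) * B^(n-1-k) mod M
  val('f') - val('a') = 6 - 1 = 5
  B^(n-1-k) = 11^0 mod 257 = 1
  Delta = 5 * 1 mod 257 = 5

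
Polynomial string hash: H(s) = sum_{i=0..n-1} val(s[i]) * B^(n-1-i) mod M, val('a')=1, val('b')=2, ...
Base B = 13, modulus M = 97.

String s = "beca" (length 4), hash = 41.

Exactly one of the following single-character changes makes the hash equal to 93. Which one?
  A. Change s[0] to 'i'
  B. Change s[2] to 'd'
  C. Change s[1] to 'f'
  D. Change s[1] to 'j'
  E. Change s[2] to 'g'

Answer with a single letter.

Option A: s[0]='b'->'i', delta=(9-2)*13^3 mod 97 = 53, hash=41+53 mod 97 = 94
Option B: s[2]='c'->'d', delta=(4-3)*13^1 mod 97 = 13, hash=41+13 mod 97 = 54
Option C: s[1]='e'->'f', delta=(6-5)*13^2 mod 97 = 72, hash=41+72 mod 97 = 16
Option D: s[1]='e'->'j', delta=(10-5)*13^2 mod 97 = 69, hash=41+69 mod 97 = 13
Option E: s[2]='c'->'g', delta=(7-3)*13^1 mod 97 = 52, hash=41+52 mod 97 = 93 <-- target

Answer: E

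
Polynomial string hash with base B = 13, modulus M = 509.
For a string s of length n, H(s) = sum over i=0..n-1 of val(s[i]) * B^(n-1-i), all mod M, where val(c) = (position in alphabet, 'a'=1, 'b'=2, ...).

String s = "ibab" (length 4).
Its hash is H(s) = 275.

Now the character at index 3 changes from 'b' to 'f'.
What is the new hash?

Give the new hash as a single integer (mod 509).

Answer: 279

Derivation:
val('b') = 2, val('f') = 6
Position k = 3, exponent = n-1-k = 0
B^0 mod M = 13^0 mod 509 = 1
Delta = (6 - 2) * 1 mod 509 = 4
New hash = (275 + 4) mod 509 = 279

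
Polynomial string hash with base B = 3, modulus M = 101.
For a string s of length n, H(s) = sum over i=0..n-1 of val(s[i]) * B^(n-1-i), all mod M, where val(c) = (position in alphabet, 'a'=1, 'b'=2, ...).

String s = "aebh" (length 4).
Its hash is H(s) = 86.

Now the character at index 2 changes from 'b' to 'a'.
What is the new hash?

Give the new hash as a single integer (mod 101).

Answer: 83

Derivation:
val('b') = 2, val('a') = 1
Position k = 2, exponent = n-1-k = 1
B^1 mod M = 3^1 mod 101 = 3
Delta = (1 - 2) * 3 mod 101 = 98
New hash = (86 + 98) mod 101 = 83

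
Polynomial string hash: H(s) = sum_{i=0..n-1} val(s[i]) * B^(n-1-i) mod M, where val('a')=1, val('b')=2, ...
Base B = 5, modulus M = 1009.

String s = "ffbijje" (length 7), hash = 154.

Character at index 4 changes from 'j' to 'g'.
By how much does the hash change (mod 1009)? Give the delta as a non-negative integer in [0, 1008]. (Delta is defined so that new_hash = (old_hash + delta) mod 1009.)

Delta formula: (val(new) - val(old)) * B^(n-1-k) mod M
  val('g') - val('j') = 7 - 10 = -3
  B^(n-1-k) = 5^2 mod 1009 = 25
  Delta = -3 * 25 mod 1009 = 934

Answer: 934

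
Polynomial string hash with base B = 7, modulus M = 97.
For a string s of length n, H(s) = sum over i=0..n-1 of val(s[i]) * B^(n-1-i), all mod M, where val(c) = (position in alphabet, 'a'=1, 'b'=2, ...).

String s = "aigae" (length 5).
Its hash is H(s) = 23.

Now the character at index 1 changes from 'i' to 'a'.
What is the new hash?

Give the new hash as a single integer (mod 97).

val('i') = 9, val('a') = 1
Position k = 1, exponent = n-1-k = 3
B^3 mod M = 7^3 mod 97 = 52
Delta = (1 - 9) * 52 mod 97 = 69
New hash = (23 + 69) mod 97 = 92

Answer: 92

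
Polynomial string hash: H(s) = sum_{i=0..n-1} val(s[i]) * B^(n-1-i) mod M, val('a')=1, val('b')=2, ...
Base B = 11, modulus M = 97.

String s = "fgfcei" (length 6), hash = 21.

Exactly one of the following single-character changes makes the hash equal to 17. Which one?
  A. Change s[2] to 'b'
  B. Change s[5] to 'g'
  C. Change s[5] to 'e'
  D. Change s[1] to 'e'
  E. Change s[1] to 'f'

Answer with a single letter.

Option A: s[2]='f'->'b', delta=(2-6)*11^3 mod 97 = 11, hash=21+11 mod 97 = 32
Option B: s[5]='i'->'g', delta=(7-9)*11^0 mod 97 = 95, hash=21+95 mod 97 = 19
Option C: s[5]='i'->'e', delta=(5-9)*11^0 mod 97 = 93, hash=21+93 mod 97 = 17 <-- target
Option D: s[1]='g'->'e', delta=(5-7)*11^4 mod 97 = 12, hash=21+12 mod 97 = 33
Option E: s[1]='g'->'f', delta=(6-7)*11^4 mod 97 = 6, hash=21+6 mod 97 = 27

Answer: C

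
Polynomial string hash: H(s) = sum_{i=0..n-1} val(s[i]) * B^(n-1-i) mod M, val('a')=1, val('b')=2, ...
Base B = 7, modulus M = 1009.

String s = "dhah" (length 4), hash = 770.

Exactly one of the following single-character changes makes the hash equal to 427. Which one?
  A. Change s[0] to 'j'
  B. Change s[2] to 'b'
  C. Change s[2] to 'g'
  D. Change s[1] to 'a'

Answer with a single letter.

Answer: D

Derivation:
Option A: s[0]='d'->'j', delta=(10-4)*7^3 mod 1009 = 40, hash=770+40 mod 1009 = 810
Option B: s[2]='a'->'b', delta=(2-1)*7^1 mod 1009 = 7, hash=770+7 mod 1009 = 777
Option C: s[2]='a'->'g', delta=(7-1)*7^1 mod 1009 = 42, hash=770+42 mod 1009 = 812
Option D: s[1]='h'->'a', delta=(1-8)*7^2 mod 1009 = 666, hash=770+666 mod 1009 = 427 <-- target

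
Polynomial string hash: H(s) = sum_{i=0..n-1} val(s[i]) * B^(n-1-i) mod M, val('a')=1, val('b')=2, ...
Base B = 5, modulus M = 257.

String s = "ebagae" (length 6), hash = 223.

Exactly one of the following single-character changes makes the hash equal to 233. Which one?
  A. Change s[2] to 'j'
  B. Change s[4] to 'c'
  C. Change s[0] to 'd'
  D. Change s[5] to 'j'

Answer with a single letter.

Answer: B

Derivation:
Option A: s[2]='a'->'j', delta=(10-1)*5^3 mod 257 = 97, hash=223+97 mod 257 = 63
Option B: s[4]='a'->'c', delta=(3-1)*5^1 mod 257 = 10, hash=223+10 mod 257 = 233 <-- target
Option C: s[0]='e'->'d', delta=(4-5)*5^5 mod 257 = 216, hash=223+216 mod 257 = 182
Option D: s[5]='e'->'j', delta=(10-5)*5^0 mod 257 = 5, hash=223+5 mod 257 = 228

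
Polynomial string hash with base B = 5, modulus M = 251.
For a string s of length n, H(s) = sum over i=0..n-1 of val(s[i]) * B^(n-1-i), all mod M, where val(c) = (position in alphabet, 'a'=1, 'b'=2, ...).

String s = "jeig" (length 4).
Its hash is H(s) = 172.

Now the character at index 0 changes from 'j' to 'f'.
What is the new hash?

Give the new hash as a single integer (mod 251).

val('j') = 10, val('f') = 6
Position k = 0, exponent = n-1-k = 3
B^3 mod M = 5^3 mod 251 = 125
Delta = (6 - 10) * 125 mod 251 = 2
New hash = (172 + 2) mod 251 = 174

Answer: 174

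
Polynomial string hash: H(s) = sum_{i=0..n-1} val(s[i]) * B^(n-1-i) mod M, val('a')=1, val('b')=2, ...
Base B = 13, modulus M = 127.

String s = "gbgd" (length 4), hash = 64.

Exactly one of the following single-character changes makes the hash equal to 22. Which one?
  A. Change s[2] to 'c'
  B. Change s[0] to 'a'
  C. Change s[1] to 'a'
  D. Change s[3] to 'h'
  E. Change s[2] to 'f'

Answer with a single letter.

Answer: C

Derivation:
Option A: s[2]='g'->'c', delta=(3-7)*13^1 mod 127 = 75, hash=64+75 mod 127 = 12
Option B: s[0]='g'->'a', delta=(1-7)*13^3 mod 127 = 26, hash=64+26 mod 127 = 90
Option C: s[1]='b'->'a', delta=(1-2)*13^2 mod 127 = 85, hash=64+85 mod 127 = 22 <-- target
Option D: s[3]='d'->'h', delta=(8-4)*13^0 mod 127 = 4, hash=64+4 mod 127 = 68
Option E: s[2]='g'->'f', delta=(6-7)*13^1 mod 127 = 114, hash=64+114 mod 127 = 51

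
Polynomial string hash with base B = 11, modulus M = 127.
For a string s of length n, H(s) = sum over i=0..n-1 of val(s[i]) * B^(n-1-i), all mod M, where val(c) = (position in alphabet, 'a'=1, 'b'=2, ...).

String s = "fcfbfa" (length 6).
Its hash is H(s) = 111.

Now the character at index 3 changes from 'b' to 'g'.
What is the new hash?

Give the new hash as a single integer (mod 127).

Answer: 81

Derivation:
val('b') = 2, val('g') = 7
Position k = 3, exponent = n-1-k = 2
B^2 mod M = 11^2 mod 127 = 121
Delta = (7 - 2) * 121 mod 127 = 97
New hash = (111 + 97) mod 127 = 81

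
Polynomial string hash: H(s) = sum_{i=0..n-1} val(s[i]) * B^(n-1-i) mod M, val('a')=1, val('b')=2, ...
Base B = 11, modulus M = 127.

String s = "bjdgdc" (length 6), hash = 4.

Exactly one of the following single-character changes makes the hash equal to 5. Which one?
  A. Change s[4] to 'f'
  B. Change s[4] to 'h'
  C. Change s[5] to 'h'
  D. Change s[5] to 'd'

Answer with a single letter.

Option A: s[4]='d'->'f', delta=(6-4)*11^1 mod 127 = 22, hash=4+22 mod 127 = 26
Option B: s[4]='d'->'h', delta=(8-4)*11^1 mod 127 = 44, hash=4+44 mod 127 = 48
Option C: s[5]='c'->'h', delta=(8-3)*11^0 mod 127 = 5, hash=4+5 mod 127 = 9
Option D: s[5]='c'->'d', delta=(4-3)*11^0 mod 127 = 1, hash=4+1 mod 127 = 5 <-- target

Answer: D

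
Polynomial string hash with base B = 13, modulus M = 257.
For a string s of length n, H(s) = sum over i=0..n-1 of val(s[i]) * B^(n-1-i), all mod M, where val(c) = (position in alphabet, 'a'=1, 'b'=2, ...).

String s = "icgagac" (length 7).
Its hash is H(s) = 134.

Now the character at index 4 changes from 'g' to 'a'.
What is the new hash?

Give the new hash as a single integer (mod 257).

val('g') = 7, val('a') = 1
Position k = 4, exponent = n-1-k = 2
B^2 mod M = 13^2 mod 257 = 169
Delta = (1 - 7) * 169 mod 257 = 14
New hash = (134 + 14) mod 257 = 148

Answer: 148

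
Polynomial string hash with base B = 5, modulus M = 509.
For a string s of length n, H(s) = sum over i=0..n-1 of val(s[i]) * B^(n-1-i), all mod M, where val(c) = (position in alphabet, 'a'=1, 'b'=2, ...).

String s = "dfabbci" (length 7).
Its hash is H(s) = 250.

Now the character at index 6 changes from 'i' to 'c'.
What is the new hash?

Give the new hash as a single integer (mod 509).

val('i') = 9, val('c') = 3
Position k = 6, exponent = n-1-k = 0
B^0 mod M = 5^0 mod 509 = 1
Delta = (3 - 9) * 1 mod 509 = 503
New hash = (250 + 503) mod 509 = 244

Answer: 244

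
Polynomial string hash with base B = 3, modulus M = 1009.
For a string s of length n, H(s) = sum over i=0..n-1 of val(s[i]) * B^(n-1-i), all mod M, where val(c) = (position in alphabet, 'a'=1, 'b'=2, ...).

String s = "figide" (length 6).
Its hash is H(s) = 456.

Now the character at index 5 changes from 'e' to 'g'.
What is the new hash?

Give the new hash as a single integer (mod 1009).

val('e') = 5, val('g') = 7
Position k = 5, exponent = n-1-k = 0
B^0 mod M = 3^0 mod 1009 = 1
Delta = (7 - 5) * 1 mod 1009 = 2
New hash = (456 + 2) mod 1009 = 458

Answer: 458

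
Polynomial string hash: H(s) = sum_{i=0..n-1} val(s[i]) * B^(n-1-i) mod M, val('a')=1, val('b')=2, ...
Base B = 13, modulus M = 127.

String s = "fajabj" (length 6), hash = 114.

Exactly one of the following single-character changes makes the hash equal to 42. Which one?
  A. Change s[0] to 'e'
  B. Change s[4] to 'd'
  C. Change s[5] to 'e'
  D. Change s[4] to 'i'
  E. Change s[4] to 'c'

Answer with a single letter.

Option A: s[0]='f'->'e', delta=(5-6)*13^5 mod 127 = 55, hash=114+55 mod 127 = 42 <-- target
Option B: s[4]='b'->'d', delta=(4-2)*13^1 mod 127 = 26, hash=114+26 mod 127 = 13
Option C: s[5]='j'->'e', delta=(5-10)*13^0 mod 127 = 122, hash=114+122 mod 127 = 109
Option D: s[4]='b'->'i', delta=(9-2)*13^1 mod 127 = 91, hash=114+91 mod 127 = 78
Option E: s[4]='b'->'c', delta=(3-2)*13^1 mod 127 = 13, hash=114+13 mod 127 = 0

Answer: A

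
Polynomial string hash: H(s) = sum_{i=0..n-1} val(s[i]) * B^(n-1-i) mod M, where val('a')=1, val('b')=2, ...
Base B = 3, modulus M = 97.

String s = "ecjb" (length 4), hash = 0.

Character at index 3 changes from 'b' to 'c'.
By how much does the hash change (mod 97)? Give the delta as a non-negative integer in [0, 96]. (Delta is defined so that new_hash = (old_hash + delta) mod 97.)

Answer: 1

Derivation:
Delta formula: (val(new) - val(old)) * B^(n-1-k) mod M
  val('c') - val('b') = 3 - 2 = 1
  B^(n-1-k) = 3^0 mod 97 = 1
  Delta = 1 * 1 mod 97 = 1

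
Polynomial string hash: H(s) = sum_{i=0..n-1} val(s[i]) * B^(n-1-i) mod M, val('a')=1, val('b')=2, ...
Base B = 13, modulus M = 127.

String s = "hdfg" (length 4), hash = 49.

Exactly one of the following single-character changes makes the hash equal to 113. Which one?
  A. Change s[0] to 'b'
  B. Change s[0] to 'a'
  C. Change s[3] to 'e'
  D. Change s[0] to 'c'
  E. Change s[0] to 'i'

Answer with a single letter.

Option A: s[0]='h'->'b', delta=(2-8)*13^3 mod 127 = 26, hash=49+26 mod 127 = 75
Option B: s[0]='h'->'a', delta=(1-8)*13^3 mod 127 = 115, hash=49+115 mod 127 = 37
Option C: s[3]='g'->'e', delta=(5-7)*13^0 mod 127 = 125, hash=49+125 mod 127 = 47
Option D: s[0]='h'->'c', delta=(3-8)*13^3 mod 127 = 64, hash=49+64 mod 127 = 113 <-- target
Option E: s[0]='h'->'i', delta=(9-8)*13^3 mod 127 = 38, hash=49+38 mod 127 = 87

Answer: D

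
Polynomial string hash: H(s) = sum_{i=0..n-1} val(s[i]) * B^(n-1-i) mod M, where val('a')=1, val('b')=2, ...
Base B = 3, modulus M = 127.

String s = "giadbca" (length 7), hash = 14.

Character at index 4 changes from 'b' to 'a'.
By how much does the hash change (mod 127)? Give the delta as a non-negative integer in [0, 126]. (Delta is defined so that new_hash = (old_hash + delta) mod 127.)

Delta formula: (val(new) - val(old)) * B^(n-1-k) mod M
  val('a') - val('b') = 1 - 2 = -1
  B^(n-1-k) = 3^2 mod 127 = 9
  Delta = -1 * 9 mod 127 = 118

Answer: 118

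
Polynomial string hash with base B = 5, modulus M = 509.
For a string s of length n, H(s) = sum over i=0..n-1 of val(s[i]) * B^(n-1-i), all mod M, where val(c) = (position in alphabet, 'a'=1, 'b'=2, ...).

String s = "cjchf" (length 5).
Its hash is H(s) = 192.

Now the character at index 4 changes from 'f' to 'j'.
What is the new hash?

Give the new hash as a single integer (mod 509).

Answer: 196

Derivation:
val('f') = 6, val('j') = 10
Position k = 4, exponent = n-1-k = 0
B^0 mod M = 5^0 mod 509 = 1
Delta = (10 - 6) * 1 mod 509 = 4
New hash = (192 + 4) mod 509 = 196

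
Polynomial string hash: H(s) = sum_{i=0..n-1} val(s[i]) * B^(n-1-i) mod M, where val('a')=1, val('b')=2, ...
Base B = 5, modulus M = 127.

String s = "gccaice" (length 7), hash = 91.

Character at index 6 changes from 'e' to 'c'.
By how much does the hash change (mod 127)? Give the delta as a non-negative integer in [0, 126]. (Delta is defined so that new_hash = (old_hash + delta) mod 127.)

Answer: 125

Derivation:
Delta formula: (val(new) - val(old)) * B^(n-1-k) mod M
  val('c') - val('e') = 3 - 5 = -2
  B^(n-1-k) = 5^0 mod 127 = 1
  Delta = -2 * 1 mod 127 = 125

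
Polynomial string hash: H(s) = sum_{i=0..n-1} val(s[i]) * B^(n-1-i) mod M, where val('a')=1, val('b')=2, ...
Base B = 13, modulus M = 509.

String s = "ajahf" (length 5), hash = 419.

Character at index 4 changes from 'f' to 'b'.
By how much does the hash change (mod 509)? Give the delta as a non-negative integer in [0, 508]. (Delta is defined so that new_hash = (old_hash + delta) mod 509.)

Answer: 505

Derivation:
Delta formula: (val(new) - val(old)) * B^(n-1-k) mod M
  val('b') - val('f') = 2 - 6 = -4
  B^(n-1-k) = 13^0 mod 509 = 1
  Delta = -4 * 1 mod 509 = 505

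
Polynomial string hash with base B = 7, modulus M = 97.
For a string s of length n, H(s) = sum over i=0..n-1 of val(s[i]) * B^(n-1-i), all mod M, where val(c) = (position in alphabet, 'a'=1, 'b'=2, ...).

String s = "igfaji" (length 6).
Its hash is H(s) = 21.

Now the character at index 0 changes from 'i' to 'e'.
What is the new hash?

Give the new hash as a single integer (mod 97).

Answer: 14

Derivation:
val('i') = 9, val('e') = 5
Position k = 0, exponent = n-1-k = 5
B^5 mod M = 7^5 mod 97 = 26
Delta = (5 - 9) * 26 mod 97 = 90
New hash = (21 + 90) mod 97 = 14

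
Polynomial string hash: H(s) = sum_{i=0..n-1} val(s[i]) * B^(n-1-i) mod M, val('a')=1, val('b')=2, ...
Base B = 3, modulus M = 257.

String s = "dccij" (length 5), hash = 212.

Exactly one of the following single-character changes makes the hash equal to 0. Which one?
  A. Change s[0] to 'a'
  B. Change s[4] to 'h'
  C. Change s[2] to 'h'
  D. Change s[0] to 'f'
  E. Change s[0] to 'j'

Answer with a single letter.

Answer: C

Derivation:
Option A: s[0]='d'->'a', delta=(1-4)*3^4 mod 257 = 14, hash=212+14 mod 257 = 226
Option B: s[4]='j'->'h', delta=(8-10)*3^0 mod 257 = 255, hash=212+255 mod 257 = 210
Option C: s[2]='c'->'h', delta=(8-3)*3^2 mod 257 = 45, hash=212+45 mod 257 = 0 <-- target
Option D: s[0]='d'->'f', delta=(6-4)*3^4 mod 257 = 162, hash=212+162 mod 257 = 117
Option E: s[0]='d'->'j', delta=(10-4)*3^4 mod 257 = 229, hash=212+229 mod 257 = 184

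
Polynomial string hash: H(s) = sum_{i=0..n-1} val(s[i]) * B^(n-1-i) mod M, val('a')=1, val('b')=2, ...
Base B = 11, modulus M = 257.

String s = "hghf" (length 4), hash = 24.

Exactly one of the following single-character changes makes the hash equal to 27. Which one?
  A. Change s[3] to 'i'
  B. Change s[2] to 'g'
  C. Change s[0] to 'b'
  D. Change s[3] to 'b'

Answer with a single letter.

Option A: s[3]='f'->'i', delta=(9-6)*11^0 mod 257 = 3, hash=24+3 mod 257 = 27 <-- target
Option B: s[2]='h'->'g', delta=(7-8)*11^1 mod 257 = 246, hash=24+246 mod 257 = 13
Option C: s[0]='h'->'b', delta=(2-8)*11^3 mod 257 = 238, hash=24+238 mod 257 = 5
Option D: s[3]='f'->'b', delta=(2-6)*11^0 mod 257 = 253, hash=24+253 mod 257 = 20

Answer: A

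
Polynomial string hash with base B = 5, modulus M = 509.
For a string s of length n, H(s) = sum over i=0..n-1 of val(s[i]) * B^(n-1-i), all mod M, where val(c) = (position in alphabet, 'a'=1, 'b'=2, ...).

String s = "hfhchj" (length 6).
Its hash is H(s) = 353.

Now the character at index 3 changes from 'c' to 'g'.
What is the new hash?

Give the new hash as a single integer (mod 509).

val('c') = 3, val('g') = 7
Position k = 3, exponent = n-1-k = 2
B^2 mod M = 5^2 mod 509 = 25
Delta = (7 - 3) * 25 mod 509 = 100
New hash = (353 + 100) mod 509 = 453

Answer: 453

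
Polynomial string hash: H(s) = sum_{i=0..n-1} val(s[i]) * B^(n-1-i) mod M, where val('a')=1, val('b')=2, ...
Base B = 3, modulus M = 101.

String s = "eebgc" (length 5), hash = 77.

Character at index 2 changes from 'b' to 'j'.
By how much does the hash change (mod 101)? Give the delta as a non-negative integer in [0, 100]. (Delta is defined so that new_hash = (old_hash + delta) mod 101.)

Answer: 72

Derivation:
Delta formula: (val(new) - val(old)) * B^(n-1-k) mod M
  val('j') - val('b') = 10 - 2 = 8
  B^(n-1-k) = 3^2 mod 101 = 9
  Delta = 8 * 9 mod 101 = 72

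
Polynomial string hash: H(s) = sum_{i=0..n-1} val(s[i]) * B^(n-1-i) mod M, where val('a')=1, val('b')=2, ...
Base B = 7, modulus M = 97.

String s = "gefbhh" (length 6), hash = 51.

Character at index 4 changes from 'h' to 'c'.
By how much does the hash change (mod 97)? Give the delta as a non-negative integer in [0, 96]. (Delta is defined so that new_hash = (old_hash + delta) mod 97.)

Answer: 62

Derivation:
Delta formula: (val(new) - val(old)) * B^(n-1-k) mod M
  val('c') - val('h') = 3 - 8 = -5
  B^(n-1-k) = 7^1 mod 97 = 7
  Delta = -5 * 7 mod 97 = 62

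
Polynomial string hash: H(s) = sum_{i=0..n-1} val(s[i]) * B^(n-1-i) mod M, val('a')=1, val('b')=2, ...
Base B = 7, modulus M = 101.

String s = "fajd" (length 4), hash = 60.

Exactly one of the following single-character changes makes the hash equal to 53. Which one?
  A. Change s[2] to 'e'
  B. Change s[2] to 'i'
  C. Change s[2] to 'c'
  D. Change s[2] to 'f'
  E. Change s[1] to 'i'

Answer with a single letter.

Answer: B

Derivation:
Option A: s[2]='j'->'e', delta=(5-10)*7^1 mod 101 = 66, hash=60+66 mod 101 = 25
Option B: s[2]='j'->'i', delta=(9-10)*7^1 mod 101 = 94, hash=60+94 mod 101 = 53 <-- target
Option C: s[2]='j'->'c', delta=(3-10)*7^1 mod 101 = 52, hash=60+52 mod 101 = 11
Option D: s[2]='j'->'f', delta=(6-10)*7^1 mod 101 = 73, hash=60+73 mod 101 = 32
Option E: s[1]='a'->'i', delta=(9-1)*7^2 mod 101 = 89, hash=60+89 mod 101 = 48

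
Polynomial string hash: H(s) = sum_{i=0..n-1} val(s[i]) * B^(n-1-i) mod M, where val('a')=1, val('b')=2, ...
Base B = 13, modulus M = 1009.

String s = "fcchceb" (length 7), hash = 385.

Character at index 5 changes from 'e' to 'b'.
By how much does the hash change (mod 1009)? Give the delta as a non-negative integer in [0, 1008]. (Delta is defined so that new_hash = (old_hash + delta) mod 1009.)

Answer: 970

Derivation:
Delta formula: (val(new) - val(old)) * B^(n-1-k) mod M
  val('b') - val('e') = 2 - 5 = -3
  B^(n-1-k) = 13^1 mod 1009 = 13
  Delta = -3 * 13 mod 1009 = 970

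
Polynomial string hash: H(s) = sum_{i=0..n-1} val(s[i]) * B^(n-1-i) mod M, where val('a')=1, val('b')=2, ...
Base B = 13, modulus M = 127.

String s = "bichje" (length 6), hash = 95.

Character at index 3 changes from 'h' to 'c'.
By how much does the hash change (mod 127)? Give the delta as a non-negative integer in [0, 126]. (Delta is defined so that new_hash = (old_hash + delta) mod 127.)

Answer: 44

Derivation:
Delta formula: (val(new) - val(old)) * B^(n-1-k) mod M
  val('c') - val('h') = 3 - 8 = -5
  B^(n-1-k) = 13^2 mod 127 = 42
  Delta = -5 * 42 mod 127 = 44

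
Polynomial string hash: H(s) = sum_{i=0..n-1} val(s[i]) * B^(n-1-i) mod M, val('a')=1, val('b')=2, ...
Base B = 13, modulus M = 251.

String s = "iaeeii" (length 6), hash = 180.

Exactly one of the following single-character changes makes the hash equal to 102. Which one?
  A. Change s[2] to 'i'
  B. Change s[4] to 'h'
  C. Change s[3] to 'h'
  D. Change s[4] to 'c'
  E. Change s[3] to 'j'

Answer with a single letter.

Option A: s[2]='e'->'i', delta=(9-5)*13^3 mod 251 = 3, hash=180+3 mod 251 = 183
Option B: s[4]='i'->'h', delta=(8-9)*13^1 mod 251 = 238, hash=180+238 mod 251 = 167
Option C: s[3]='e'->'h', delta=(8-5)*13^2 mod 251 = 5, hash=180+5 mod 251 = 185
Option D: s[4]='i'->'c', delta=(3-9)*13^1 mod 251 = 173, hash=180+173 mod 251 = 102 <-- target
Option E: s[3]='e'->'j', delta=(10-5)*13^2 mod 251 = 92, hash=180+92 mod 251 = 21

Answer: D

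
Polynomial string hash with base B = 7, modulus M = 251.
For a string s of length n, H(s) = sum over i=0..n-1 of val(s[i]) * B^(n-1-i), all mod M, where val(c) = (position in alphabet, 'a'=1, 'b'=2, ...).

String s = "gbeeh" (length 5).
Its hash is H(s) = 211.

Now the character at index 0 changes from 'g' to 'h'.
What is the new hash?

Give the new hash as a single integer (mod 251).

Answer: 102

Derivation:
val('g') = 7, val('h') = 8
Position k = 0, exponent = n-1-k = 4
B^4 mod M = 7^4 mod 251 = 142
Delta = (8 - 7) * 142 mod 251 = 142
New hash = (211 + 142) mod 251 = 102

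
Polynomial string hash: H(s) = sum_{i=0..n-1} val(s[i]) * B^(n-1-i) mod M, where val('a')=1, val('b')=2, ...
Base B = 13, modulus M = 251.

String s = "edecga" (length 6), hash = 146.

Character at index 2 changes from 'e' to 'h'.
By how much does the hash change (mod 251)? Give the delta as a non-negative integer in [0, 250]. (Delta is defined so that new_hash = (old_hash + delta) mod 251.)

Delta formula: (val(new) - val(old)) * B^(n-1-k) mod M
  val('h') - val('e') = 8 - 5 = 3
  B^(n-1-k) = 13^3 mod 251 = 189
  Delta = 3 * 189 mod 251 = 65

Answer: 65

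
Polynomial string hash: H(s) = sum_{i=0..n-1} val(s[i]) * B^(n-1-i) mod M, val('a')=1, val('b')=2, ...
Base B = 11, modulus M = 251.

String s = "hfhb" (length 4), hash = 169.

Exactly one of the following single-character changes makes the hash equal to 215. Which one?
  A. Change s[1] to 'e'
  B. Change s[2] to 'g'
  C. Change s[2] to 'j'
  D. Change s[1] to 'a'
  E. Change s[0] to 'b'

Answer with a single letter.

Option A: s[1]='f'->'e', delta=(5-6)*11^2 mod 251 = 130, hash=169+130 mod 251 = 48
Option B: s[2]='h'->'g', delta=(7-8)*11^1 mod 251 = 240, hash=169+240 mod 251 = 158
Option C: s[2]='h'->'j', delta=(10-8)*11^1 mod 251 = 22, hash=169+22 mod 251 = 191
Option D: s[1]='f'->'a', delta=(1-6)*11^2 mod 251 = 148, hash=169+148 mod 251 = 66
Option E: s[0]='h'->'b', delta=(2-8)*11^3 mod 251 = 46, hash=169+46 mod 251 = 215 <-- target

Answer: E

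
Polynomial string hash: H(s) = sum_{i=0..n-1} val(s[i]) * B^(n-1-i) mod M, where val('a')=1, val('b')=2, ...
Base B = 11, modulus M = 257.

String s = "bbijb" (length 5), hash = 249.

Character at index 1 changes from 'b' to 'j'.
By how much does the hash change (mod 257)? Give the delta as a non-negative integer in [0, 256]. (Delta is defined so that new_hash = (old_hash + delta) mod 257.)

Delta formula: (val(new) - val(old)) * B^(n-1-k) mod M
  val('j') - val('b') = 10 - 2 = 8
  B^(n-1-k) = 11^3 mod 257 = 46
  Delta = 8 * 46 mod 257 = 111

Answer: 111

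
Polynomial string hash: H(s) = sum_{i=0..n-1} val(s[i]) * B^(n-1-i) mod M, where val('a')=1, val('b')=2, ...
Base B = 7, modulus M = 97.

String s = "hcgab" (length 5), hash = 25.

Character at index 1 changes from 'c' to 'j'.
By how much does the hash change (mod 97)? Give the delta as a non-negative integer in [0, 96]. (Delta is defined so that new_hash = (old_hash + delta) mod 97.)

Answer: 73

Derivation:
Delta formula: (val(new) - val(old)) * B^(n-1-k) mod M
  val('j') - val('c') = 10 - 3 = 7
  B^(n-1-k) = 7^3 mod 97 = 52
  Delta = 7 * 52 mod 97 = 73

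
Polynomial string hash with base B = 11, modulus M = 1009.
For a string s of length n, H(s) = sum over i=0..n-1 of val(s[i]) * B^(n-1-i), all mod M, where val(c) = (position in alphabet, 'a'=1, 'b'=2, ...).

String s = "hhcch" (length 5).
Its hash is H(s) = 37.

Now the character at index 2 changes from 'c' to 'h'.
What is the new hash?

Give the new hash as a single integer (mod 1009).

Answer: 642

Derivation:
val('c') = 3, val('h') = 8
Position k = 2, exponent = n-1-k = 2
B^2 mod M = 11^2 mod 1009 = 121
Delta = (8 - 3) * 121 mod 1009 = 605
New hash = (37 + 605) mod 1009 = 642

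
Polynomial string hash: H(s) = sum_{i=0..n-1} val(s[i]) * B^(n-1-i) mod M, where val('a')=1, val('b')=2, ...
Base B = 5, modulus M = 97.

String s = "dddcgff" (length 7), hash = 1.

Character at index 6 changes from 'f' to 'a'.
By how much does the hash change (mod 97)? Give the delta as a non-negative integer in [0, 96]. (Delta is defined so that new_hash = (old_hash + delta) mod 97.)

Answer: 92

Derivation:
Delta formula: (val(new) - val(old)) * B^(n-1-k) mod M
  val('a') - val('f') = 1 - 6 = -5
  B^(n-1-k) = 5^0 mod 97 = 1
  Delta = -5 * 1 mod 97 = 92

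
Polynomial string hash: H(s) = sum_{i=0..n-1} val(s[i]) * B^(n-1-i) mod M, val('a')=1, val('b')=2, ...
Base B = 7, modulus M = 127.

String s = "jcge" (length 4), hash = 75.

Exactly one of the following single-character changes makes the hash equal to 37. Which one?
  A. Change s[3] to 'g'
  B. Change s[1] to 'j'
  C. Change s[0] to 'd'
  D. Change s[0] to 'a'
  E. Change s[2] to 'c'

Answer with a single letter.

Option A: s[3]='e'->'g', delta=(7-5)*7^0 mod 127 = 2, hash=75+2 mod 127 = 77
Option B: s[1]='c'->'j', delta=(10-3)*7^2 mod 127 = 89, hash=75+89 mod 127 = 37 <-- target
Option C: s[0]='j'->'d', delta=(4-10)*7^3 mod 127 = 101, hash=75+101 mod 127 = 49
Option D: s[0]='j'->'a', delta=(1-10)*7^3 mod 127 = 88, hash=75+88 mod 127 = 36
Option E: s[2]='g'->'c', delta=(3-7)*7^1 mod 127 = 99, hash=75+99 mod 127 = 47

Answer: B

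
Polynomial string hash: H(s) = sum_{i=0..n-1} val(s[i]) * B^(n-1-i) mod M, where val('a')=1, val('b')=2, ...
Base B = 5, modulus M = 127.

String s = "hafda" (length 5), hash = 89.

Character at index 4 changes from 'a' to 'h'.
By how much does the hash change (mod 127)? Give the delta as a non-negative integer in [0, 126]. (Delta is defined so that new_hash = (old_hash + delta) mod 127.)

Delta formula: (val(new) - val(old)) * B^(n-1-k) mod M
  val('h') - val('a') = 8 - 1 = 7
  B^(n-1-k) = 5^0 mod 127 = 1
  Delta = 7 * 1 mod 127 = 7

Answer: 7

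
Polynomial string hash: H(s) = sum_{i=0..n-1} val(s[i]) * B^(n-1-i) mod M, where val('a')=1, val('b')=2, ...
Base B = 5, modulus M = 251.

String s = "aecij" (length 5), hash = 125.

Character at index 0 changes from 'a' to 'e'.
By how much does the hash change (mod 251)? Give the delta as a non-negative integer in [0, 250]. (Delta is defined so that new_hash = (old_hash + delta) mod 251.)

Answer: 241

Derivation:
Delta formula: (val(new) - val(old)) * B^(n-1-k) mod M
  val('e') - val('a') = 5 - 1 = 4
  B^(n-1-k) = 5^4 mod 251 = 123
  Delta = 4 * 123 mod 251 = 241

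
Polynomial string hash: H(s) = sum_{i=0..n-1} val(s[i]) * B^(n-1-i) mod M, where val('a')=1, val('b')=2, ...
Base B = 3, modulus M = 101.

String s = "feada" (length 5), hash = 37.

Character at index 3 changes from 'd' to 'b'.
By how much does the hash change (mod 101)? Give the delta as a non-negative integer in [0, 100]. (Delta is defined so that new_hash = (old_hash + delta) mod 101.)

Delta formula: (val(new) - val(old)) * B^(n-1-k) mod M
  val('b') - val('d') = 2 - 4 = -2
  B^(n-1-k) = 3^1 mod 101 = 3
  Delta = -2 * 3 mod 101 = 95

Answer: 95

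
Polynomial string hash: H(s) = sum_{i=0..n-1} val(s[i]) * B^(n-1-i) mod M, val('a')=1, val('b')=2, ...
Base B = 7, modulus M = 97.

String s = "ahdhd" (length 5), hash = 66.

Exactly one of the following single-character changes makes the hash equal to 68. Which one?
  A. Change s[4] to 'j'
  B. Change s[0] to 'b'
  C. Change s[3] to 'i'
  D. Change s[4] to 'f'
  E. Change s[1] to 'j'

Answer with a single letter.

Option A: s[4]='d'->'j', delta=(10-4)*7^0 mod 97 = 6, hash=66+6 mod 97 = 72
Option B: s[0]='a'->'b', delta=(2-1)*7^4 mod 97 = 73, hash=66+73 mod 97 = 42
Option C: s[3]='h'->'i', delta=(9-8)*7^1 mod 97 = 7, hash=66+7 mod 97 = 73
Option D: s[4]='d'->'f', delta=(6-4)*7^0 mod 97 = 2, hash=66+2 mod 97 = 68 <-- target
Option E: s[1]='h'->'j', delta=(10-8)*7^3 mod 97 = 7, hash=66+7 mod 97 = 73

Answer: D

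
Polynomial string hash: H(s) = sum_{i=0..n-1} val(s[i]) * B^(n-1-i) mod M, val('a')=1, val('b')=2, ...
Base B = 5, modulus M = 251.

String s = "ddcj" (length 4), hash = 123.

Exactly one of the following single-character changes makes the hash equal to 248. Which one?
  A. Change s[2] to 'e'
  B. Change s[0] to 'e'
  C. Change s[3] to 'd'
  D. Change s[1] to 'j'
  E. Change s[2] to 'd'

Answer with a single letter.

Option A: s[2]='c'->'e', delta=(5-3)*5^1 mod 251 = 10, hash=123+10 mod 251 = 133
Option B: s[0]='d'->'e', delta=(5-4)*5^3 mod 251 = 125, hash=123+125 mod 251 = 248 <-- target
Option C: s[3]='j'->'d', delta=(4-10)*5^0 mod 251 = 245, hash=123+245 mod 251 = 117
Option D: s[1]='d'->'j', delta=(10-4)*5^2 mod 251 = 150, hash=123+150 mod 251 = 22
Option E: s[2]='c'->'d', delta=(4-3)*5^1 mod 251 = 5, hash=123+5 mod 251 = 128

Answer: B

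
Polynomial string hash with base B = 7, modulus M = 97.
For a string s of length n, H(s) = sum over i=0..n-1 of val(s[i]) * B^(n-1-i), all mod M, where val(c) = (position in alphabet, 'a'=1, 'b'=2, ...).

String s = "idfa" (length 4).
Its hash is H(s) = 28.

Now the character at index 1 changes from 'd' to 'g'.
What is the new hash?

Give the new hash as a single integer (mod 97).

val('d') = 4, val('g') = 7
Position k = 1, exponent = n-1-k = 2
B^2 mod M = 7^2 mod 97 = 49
Delta = (7 - 4) * 49 mod 97 = 50
New hash = (28 + 50) mod 97 = 78

Answer: 78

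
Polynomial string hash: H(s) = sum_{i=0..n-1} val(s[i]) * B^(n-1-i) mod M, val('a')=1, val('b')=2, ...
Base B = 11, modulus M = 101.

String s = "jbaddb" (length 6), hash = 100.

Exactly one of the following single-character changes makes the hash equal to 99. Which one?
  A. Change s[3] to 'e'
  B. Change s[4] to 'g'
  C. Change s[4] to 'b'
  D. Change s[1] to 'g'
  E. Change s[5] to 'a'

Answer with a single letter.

Answer: E

Derivation:
Option A: s[3]='d'->'e', delta=(5-4)*11^2 mod 101 = 20, hash=100+20 mod 101 = 19
Option B: s[4]='d'->'g', delta=(7-4)*11^1 mod 101 = 33, hash=100+33 mod 101 = 32
Option C: s[4]='d'->'b', delta=(2-4)*11^1 mod 101 = 79, hash=100+79 mod 101 = 78
Option D: s[1]='b'->'g', delta=(7-2)*11^4 mod 101 = 81, hash=100+81 mod 101 = 80
Option E: s[5]='b'->'a', delta=(1-2)*11^0 mod 101 = 100, hash=100+100 mod 101 = 99 <-- target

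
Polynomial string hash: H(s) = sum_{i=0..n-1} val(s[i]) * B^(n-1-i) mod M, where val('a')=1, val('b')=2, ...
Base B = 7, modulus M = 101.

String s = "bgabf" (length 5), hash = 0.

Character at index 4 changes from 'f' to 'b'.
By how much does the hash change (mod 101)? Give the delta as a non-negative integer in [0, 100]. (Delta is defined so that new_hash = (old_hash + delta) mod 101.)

Delta formula: (val(new) - val(old)) * B^(n-1-k) mod M
  val('b') - val('f') = 2 - 6 = -4
  B^(n-1-k) = 7^0 mod 101 = 1
  Delta = -4 * 1 mod 101 = 97

Answer: 97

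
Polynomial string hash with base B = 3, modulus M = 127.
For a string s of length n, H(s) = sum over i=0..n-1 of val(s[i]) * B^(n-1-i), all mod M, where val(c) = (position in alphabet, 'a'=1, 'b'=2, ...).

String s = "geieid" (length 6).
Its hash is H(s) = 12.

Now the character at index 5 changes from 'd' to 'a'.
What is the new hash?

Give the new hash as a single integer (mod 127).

Answer: 9

Derivation:
val('d') = 4, val('a') = 1
Position k = 5, exponent = n-1-k = 0
B^0 mod M = 3^0 mod 127 = 1
Delta = (1 - 4) * 1 mod 127 = 124
New hash = (12 + 124) mod 127 = 9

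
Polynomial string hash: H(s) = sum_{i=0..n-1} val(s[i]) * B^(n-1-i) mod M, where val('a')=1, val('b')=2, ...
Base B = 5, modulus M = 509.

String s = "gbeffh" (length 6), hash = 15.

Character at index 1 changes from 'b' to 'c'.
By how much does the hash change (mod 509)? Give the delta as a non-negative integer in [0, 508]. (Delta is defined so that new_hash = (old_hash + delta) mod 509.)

Delta formula: (val(new) - val(old)) * B^(n-1-k) mod M
  val('c') - val('b') = 3 - 2 = 1
  B^(n-1-k) = 5^4 mod 509 = 116
  Delta = 1 * 116 mod 509 = 116

Answer: 116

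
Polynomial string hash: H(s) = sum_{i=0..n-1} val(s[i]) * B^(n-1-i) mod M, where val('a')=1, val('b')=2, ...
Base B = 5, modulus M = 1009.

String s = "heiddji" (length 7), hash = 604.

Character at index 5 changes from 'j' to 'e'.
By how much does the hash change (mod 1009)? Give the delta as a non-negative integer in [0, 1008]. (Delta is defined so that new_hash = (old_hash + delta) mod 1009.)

Answer: 984

Derivation:
Delta formula: (val(new) - val(old)) * B^(n-1-k) mod M
  val('e') - val('j') = 5 - 10 = -5
  B^(n-1-k) = 5^1 mod 1009 = 5
  Delta = -5 * 5 mod 1009 = 984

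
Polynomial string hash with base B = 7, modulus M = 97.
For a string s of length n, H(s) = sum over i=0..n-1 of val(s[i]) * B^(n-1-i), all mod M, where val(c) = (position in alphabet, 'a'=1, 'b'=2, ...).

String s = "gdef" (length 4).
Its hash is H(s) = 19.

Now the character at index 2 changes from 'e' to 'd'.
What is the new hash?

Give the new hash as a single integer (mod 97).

Answer: 12

Derivation:
val('e') = 5, val('d') = 4
Position k = 2, exponent = n-1-k = 1
B^1 mod M = 7^1 mod 97 = 7
Delta = (4 - 5) * 7 mod 97 = 90
New hash = (19 + 90) mod 97 = 12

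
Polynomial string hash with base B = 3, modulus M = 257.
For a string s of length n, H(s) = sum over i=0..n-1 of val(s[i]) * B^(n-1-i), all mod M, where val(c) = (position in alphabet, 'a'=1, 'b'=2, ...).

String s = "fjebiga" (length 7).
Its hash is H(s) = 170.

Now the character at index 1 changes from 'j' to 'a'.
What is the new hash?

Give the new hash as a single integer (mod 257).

Answer: 39

Derivation:
val('j') = 10, val('a') = 1
Position k = 1, exponent = n-1-k = 5
B^5 mod M = 3^5 mod 257 = 243
Delta = (1 - 10) * 243 mod 257 = 126
New hash = (170 + 126) mod 257 = 39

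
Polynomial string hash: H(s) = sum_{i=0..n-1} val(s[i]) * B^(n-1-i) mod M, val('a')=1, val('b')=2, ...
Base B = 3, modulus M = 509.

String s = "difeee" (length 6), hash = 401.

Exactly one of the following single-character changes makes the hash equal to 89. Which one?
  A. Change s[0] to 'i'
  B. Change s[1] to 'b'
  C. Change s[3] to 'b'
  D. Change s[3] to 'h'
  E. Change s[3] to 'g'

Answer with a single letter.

Option A: s[0]='d'->'i', delta=(9-4)*3^5 mod 509 = 197, hash=401+197 mod 509 = 89 <-- target
Option B: s[1]='i'->'b', delta=(2-9)*3^4 mod 509 = 451, hash=401+451 mod 509 = 343
Option C: s[3]='e'->'b', delta=(2-5)*3^2 mod 509 = 482, hash=401+482 mod 509 = 374
Option D: s[3]='e'->'h', delta=(8-5)*3^2 mod 509 = 27, hash=401+27 mod 509 = 428
Option E: s[3]='e'->'g', delta=(7-5)*3^2 mod 509 = 18, hash=401+18 mod 509 = 419

Answer: A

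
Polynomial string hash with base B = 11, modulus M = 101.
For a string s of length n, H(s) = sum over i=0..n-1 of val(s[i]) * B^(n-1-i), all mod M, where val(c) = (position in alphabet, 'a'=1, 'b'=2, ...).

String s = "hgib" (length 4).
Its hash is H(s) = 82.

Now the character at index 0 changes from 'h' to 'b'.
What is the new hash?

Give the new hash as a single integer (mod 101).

Answer: 75

Derivation:
val('h') = 8, val('b') = 2
Position k = 0, exponent = n-1-k = 3
B^3 mod M = 11^3 mod 101 = 18
Delta = (2 - 8) * 18 mod 101 = 94
New hash = (82 + 94) mod 101 = 75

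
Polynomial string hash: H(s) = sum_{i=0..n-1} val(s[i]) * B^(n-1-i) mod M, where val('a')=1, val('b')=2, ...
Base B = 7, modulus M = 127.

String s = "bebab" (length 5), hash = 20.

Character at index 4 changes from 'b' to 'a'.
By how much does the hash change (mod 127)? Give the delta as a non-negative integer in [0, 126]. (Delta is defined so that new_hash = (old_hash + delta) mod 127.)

Answer: 126

Derivation:
Delta formula: (val(new) - val(old)) * B^(n-1-k) mod M
  val('a') - val('b') = 1 - 2 = -1
  B^(n-1-k) = 7^0 mod 127 = 1
  Delta = -1 * 1 mod 127 = 126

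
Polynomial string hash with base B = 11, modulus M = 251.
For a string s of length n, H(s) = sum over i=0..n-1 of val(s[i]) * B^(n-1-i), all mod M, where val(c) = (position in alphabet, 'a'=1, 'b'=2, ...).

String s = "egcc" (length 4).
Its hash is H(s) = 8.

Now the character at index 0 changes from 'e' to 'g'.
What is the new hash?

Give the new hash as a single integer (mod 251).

Answer: 160

Derivation:
val('e') = 5, val('g') = 7
Position k = 0, exponent = n-1-k = 3
B^3 mod M = 11^3 mod 251 = 76
Delta = (7 - 5) * 76 mod 251 = 152
New hash = (8 + 152) mod 251 = 160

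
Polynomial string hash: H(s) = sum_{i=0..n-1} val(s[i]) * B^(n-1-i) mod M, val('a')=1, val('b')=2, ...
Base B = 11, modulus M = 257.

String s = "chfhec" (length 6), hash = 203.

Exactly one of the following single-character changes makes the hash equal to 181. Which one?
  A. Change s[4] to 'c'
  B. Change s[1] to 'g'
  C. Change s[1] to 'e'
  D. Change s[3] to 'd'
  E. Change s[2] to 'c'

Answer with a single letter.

Answer: A

Derivation:
Option A: s[4]='e'->'c', delta=(3-5)*11^1 mod 257 = 235, hash=203+235 mod 257 = 181 <-- target
Option B: s[1]='h'->'g', delta=(7-8)*11^4 mod 257 = 8, hash=203+8 mod 257 = 211
Option C: s[1]='h'->'e', delta=(5-8)*11^4 mod 257 = 24, hash=203+24 mod 257 = 227
Option D: s[3]='h'->'d', delta=(4-8)*11^2 mod 257 = 30, hash=203+30 mod 257 = 233
Option E: s[2]='f'->'c', delta=(3-6)*11^3 mod 257 = 119, hash=203+119 mod 257 = 65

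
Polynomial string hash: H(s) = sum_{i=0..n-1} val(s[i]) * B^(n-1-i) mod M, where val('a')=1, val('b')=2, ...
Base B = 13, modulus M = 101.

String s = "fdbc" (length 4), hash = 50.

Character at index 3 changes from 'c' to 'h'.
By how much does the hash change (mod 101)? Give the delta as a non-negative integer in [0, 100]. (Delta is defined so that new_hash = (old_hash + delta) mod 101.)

Delta formula: (val(new) - val(old)) * B^(n-1-k) mod M
  val('h') - val('c') = 8 - 3 = 5
  B^(n-1-k) = 13^0 mod 101 = 1
  Delta = 5 * 1 mod 101 = 5

Answer: 5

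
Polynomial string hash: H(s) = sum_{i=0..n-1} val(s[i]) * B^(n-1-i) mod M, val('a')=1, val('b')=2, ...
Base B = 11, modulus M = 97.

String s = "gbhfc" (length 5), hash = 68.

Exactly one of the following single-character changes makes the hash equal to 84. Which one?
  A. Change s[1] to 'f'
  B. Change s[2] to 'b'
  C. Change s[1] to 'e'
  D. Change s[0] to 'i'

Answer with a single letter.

Option A: s[1]='b'->'f', delta=(6-2)*11^3 mod 97 = 86, hash=68+86 mod 97 = 57
Option B: s[2]='h'->'b', delta=(2-8)*11^2 mod 97 = 50, hash=68+50 mod 97 = 21
Option C: s[1]='b'->'e', delta=(5-2)*11^3 mod 97 = 16, hash=68+16 mod 97 = 84 <-- target
Option D: s[0]='g'->'i', delta=(9-7)*11^4 mod 97 = 85, hash=68+85 mod 97 = 56

Answer: C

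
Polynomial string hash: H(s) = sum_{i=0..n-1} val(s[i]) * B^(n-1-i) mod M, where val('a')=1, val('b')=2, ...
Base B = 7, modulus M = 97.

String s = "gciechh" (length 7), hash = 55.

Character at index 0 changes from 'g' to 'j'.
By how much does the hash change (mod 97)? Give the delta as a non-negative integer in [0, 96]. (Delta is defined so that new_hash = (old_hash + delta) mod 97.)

Delta formula: (val(new) - val(old)) * B^(n-1-k) mod M
  val('j') - val('g') = 10 - 7 = 3
  B^(n-1-k) = 7^6 mod 97 = 85
  Delta = 3 * 85 mod 97 = 61

Answer: 61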